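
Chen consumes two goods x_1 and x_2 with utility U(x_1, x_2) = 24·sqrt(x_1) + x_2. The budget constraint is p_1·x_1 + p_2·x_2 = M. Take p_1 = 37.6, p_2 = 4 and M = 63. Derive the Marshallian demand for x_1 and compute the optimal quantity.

MU_x_1 = 12/√x_1, MU_x_2 = 1. Tangency: 12/√x_1 = p_1/p_2.
Thus x_1* = (12·p_2/p_1)² — independent of M — with the rest of income spent on x_2.
Plugging in: x_1* = (12·4/37.6)² = 1.6297.

x_1* = 1.6297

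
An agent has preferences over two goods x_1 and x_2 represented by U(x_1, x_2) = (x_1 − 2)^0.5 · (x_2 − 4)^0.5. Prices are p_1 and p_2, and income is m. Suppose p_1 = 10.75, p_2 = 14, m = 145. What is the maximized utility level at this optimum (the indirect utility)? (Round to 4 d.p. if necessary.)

V = 2.7511

Substituting into the budget: x_1* = 2 + 0.5·(m − 2·p_1 − 4·p_2)/p_1, and x_2* = 4 + 0.5·(…)/p_2.
Discretionary income = 145 − 2·10.75 − 4·14 = 67.5; x_1* = 2 + 0.5·67.5/10.75 = 5.1395; x_2* = 4 + 0.5·67.5/14 = 6.4107.
Utility at the optimum: U(5.1395, 6.4107) = 2.7511.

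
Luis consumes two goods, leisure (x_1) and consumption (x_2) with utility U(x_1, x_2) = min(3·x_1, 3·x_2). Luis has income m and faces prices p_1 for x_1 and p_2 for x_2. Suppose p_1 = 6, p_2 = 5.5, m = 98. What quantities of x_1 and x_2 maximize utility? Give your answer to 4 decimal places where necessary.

Leontief preferences: the optimum is at the kink where x_1/3 = x_2/3, i.e. x_2 = x_1.
Budget: p_1·x_1 + p_2·x_1 = m, so (3·p_1 + 3·p_2)·x_1 = 3·m.
Demand: x_1*(p_1,p_2,m) = 3·m/(3·p_1 + 3·p_2), x_2* = 3·m/(3·p_1 + 3·p_2).
Here 3·6 + 3·5.5 = 34.5, giving x_1* = 8.5217 and x_2* = 8.5217.

x_1* = 8.5217, x_2* = 8.5217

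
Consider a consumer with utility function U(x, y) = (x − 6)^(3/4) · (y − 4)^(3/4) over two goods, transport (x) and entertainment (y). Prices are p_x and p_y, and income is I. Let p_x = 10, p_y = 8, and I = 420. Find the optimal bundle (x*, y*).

x* = 22.4, y* = 24.5

MRS = (y−4)/(x−6). Tangency with p_x/p_y gives y−4 = (p_x/p_y)·(x−6).
Substituting into the budget: x* = 6 + 0.5·(I − 6·p_x − 4·p_y)/p_x, and y* = 4 + 0.5·(…)/p_y.
Discretionary income = 420 − 6·10 − 4·8 = 328; x* = 6 + 0.5·328/10 = 22.4; y* = 4 + 0.5·328/8 = 24.5.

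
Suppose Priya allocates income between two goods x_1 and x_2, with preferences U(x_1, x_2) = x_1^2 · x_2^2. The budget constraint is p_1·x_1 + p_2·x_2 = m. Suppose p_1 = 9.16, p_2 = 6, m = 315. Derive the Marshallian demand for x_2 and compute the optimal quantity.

x_2* = 26.25

MU_x_1/MU_x_2 = (2·x_2)/(2·x_1); tangency sets this equal to p_1/p_2.
So 2·p_2·x_2 = 2·p_1·x_1; combined with the budget, a share 0.5 of income goes to x_1.
Demand: x_1*(p_1,p_2,m) = 0.5·m/p_1 and x_2* = 0.5·m/p_2.
At p_1=9.16, p_2=6, m=315: x_2* = 0.5·315/6 = 26.25.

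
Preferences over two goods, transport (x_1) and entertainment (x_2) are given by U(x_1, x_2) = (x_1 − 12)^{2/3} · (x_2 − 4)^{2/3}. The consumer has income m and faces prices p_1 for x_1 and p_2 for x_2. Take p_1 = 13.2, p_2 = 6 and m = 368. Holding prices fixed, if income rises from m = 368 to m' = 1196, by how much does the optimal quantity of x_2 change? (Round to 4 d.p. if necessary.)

Δx_2* = 69

This is Cobb-Douglas in (x_1−12, x_2−4): tangency gives 2/3·p_2·(x_2−4) = 2/3·p_1·(x_1−12).
Substituting into the budget: x_1* = 12 + 0.5·(m − 12·p_1 − 4·p_2)/p_1, and x_2* = 4 + 0.5·(…)/p_2.
Discretionary income = 368 − 12·13.2 − 4·6 = 185.6; x_2* = 4 + 0.5·185.6/6 = 19.4667.
At m' = 1196: x_2* = 88.4667. Change: 88.4667 − 19.4667 = 69.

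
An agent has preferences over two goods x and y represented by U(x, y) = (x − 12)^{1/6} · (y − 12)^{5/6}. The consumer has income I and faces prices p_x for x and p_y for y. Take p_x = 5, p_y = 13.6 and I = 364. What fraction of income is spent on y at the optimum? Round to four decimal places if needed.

After buying the subsistence bundle (12, 12), a share 1/6 of the remaining income goes to x: x* = 12 + 1/6·(I − 12p_x − 12p_y)/p_x.
Discretionary income = 364 − 12·5 − 12·13.6 = 140.8; x* = 12 + 1/6·140.8/5 = 16.6933; y* = 12 + 5/6·140.8/13.6 = 20.6275.
Expenditure on y: 13.6·20.6275 = 280.5333; share = 0.7707.

share on y = 0.7707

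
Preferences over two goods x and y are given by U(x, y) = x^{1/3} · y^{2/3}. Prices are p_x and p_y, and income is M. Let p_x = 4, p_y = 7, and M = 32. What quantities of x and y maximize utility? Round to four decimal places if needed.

The MRS is (1/2)·y/x. Set MRS = p_x/p_y.
Rearranging, p_y·y = 2·p_x·x. Substituting into the budget gives p_x·x·(1 + 2) = M.
Demand: x*(p_x,p_y,M) = 1/3·M/p_x and y* = 2/3·M/p_y.
At p_x=4, p_y=7, M=32: x* = 1/3·32/4 = 2.6667, y* = 3.0476.

x* = 2.6667, y* = 3.0476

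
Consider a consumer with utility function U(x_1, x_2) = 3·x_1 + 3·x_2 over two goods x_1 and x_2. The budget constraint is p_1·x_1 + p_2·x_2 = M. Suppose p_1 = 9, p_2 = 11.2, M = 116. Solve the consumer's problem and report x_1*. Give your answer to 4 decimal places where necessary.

Perfect substitutes: compare marginal utility per dollar. 3/p_1 vs 3/p_2 → 0.3333 vs 0.2679.
x_1 gives more utility per dollar, so spend all income on x_1: x_1* = M/p_1, x_2* = 0.
Numerically: x_1* = 12.8889, x_2* = 0.

x_1* = 12.8889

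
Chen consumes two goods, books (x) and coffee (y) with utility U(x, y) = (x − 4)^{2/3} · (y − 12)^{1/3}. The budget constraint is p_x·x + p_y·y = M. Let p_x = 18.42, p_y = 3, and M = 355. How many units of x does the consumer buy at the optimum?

MRS = 2·(y−12)/(x−4). Tangency with p_x/p_y gives y−12 = (1/2)·(p_x/p_y)·(x−4).
Substituting into the budget: x* = 4 + 2/3·(M − 4·p_x − 12·p_y)/p_x, and y* = 12 + 1/3·(…)/p_y.
Discretionary income = 355 − 4·18.42 − 12·3 = 245.32; x* = 4 + 2/3·245.32/18.42 = 12.8788.

x* = 12.8788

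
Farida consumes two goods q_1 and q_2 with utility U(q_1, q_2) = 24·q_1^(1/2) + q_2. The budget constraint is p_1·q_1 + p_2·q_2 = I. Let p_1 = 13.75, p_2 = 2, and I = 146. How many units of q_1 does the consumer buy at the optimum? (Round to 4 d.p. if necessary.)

Plugging in: q_1* = (12·2/13.75)² = 3.0466.

q_1* = 3.0466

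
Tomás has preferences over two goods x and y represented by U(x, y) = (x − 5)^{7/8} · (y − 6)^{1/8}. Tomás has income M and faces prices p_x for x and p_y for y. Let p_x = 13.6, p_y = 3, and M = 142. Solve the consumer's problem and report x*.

x* = 8.6029

Let x' = x−5, y' = y−6. MRS = 7·y'/x' = p_x/p_y.
Substituting into the budget: x* = 5 + 0.875·(M − 5·p_x − 6·p_y)/p_x, and y* = 6 + 0.125·(…)/p_y.
Discretionary income = 142 − 5·13.6 − 6·3 = 56; x* = 5 + 0.875·56/13.6 = 8.6029.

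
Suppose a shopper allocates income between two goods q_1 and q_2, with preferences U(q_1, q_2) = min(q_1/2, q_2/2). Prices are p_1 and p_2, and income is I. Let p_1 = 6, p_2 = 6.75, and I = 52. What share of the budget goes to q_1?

With perfect complements, no substitution: consume in ratio q_1:q_2 = 2:2.
Budget: p_1·q_1 + p_2·q_1 = I, so (2·p_1 + 2·p_2)·q_1 = 2·I.
Demand: q_1*(p_1,p_2,I) = 2·I/(2·p_1 + 2·p_2), q_2* = 2·I/(2·p_1 + 2·p_2).
Here 2·6 + 2·6.75 = 25.5, giving q_1* = 4.0784 and q_2* = 4.0784.
Expenditure on q_1: 6·4.0784 = 24.4706; share = 0.4706.

share on q_1 = 0.4706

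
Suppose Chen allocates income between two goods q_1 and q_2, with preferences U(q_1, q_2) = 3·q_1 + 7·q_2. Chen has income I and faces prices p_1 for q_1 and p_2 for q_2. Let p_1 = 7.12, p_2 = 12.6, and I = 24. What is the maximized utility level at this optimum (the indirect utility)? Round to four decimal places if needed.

V = 13.3333

Numerically: q_1* = 0, q_2* = 1.9048.
Utility at the optimum: U(0, 1.9048) = 13.3333.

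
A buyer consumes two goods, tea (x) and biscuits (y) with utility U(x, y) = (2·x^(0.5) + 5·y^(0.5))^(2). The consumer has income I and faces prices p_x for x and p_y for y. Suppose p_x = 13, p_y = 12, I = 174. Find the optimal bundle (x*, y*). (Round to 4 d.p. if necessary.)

x* = 1.7224, y* = 12.634

MRS = MU_x/MU_y = (2/5)·(y/x)^(0.5). Set equal to p_x/p_y.
Hence y/x = ((5/2)·p_x/p_y)^(1/(0.5)), i.e. raised to the 2 power.
Substitute y = (y/x)·x into the budget: x* = I/(p_x + p_y·(y/x)).
Numerically y/x = 7.335069, so x* = 174/(13 + 12·7.335069) = 1.7224 and y* = 7.335069·1.7224 = 12.634.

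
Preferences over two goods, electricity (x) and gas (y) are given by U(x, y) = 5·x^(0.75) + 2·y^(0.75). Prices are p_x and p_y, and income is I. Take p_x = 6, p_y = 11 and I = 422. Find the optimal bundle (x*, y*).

MRS = MU_x/MU_y = (5/2)·(y/x)^(0.25). Set equal to p_x/p_y.
Solve for the ratio: y/x = [(2/5)·p_x/p_y]^(4).
With the ratio pinned down, the budget gives x* = I/(p_x + p_y·(y/x)) and y* = (y/x)·x*.
Numerically y/x = 0.002266, so x* = 422/(6 + 11·0.002266) = 70.0423 and y* = 0.002266·70.0423 = 0.1587.

x* = 70.0423, y* = 0.1587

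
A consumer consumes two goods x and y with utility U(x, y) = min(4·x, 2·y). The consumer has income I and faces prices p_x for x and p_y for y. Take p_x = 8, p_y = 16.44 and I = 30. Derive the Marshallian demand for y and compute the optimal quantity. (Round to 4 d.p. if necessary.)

y* = 1.4677

Leontief preferences: the optimum is at the kink where x/2 = y/4, i.e. y = 2·x.
Budget: p_x·x + p_y·2·x = I, so (2·p_x + 4·p_y)·x = 2·I.
Demand: x*(p_x,p_y,I) = 2·I/(2·p_x + 4·p_y), y* = 4·I/(2·p_x + 4·p_y).
Here 2·8 + 4·16.44 = 81.76, giving y* = 1.4677.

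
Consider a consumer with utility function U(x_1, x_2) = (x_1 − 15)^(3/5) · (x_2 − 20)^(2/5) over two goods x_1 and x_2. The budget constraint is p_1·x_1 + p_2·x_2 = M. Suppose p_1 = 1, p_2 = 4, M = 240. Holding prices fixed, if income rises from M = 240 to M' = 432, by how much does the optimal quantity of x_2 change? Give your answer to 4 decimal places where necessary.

Δx_2* = 19.2

This is Cobb-Douglas in (x_1−15, x_2−20): tangency gives 0.6·p_2·(x_2−20) = 0.4·p_1·(x_1−15).
After buying the subsistence bundle (15, 20), a share 0.6 of the remaining income goes to x_1: x_1* = 15 + 0.6·(M − 15p_1 − 20p_2)/p_1.
Discretionary income = 240 − 15·1 − 20·4 = 145; x_2* = 20 + 0.4·145/4 = 34.5.
At M' = 432: x_2* = 53.7. Change: 53.7 − 34.5 = 19.2.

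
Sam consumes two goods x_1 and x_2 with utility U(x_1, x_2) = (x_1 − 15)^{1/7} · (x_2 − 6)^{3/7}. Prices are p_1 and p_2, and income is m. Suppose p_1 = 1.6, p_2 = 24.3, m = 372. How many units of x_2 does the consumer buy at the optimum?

x_2* = 12.2407

Let x_1' = x_1−15, x_2' = x_2−6. MRS = (1/3)·x_2'/x_1' = p_1/p_2.
Substituting into the budget: x_1* = 15 + 0.25·(m − 15·p_1 − 6·p_2)/p_1, and x_2* = 6 + 0.75·(…)/p_2.
Discretionary income = 372 − 15·1.6 − 6·24.3 = 202.2; x_2* = 6 + 0.75·202.2/24.3 = 12.2407.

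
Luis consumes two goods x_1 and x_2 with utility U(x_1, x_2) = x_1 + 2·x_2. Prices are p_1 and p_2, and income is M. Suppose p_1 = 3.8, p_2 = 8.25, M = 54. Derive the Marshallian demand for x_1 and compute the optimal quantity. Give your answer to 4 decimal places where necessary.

x_1 gives more utility per dollar, so spend all income on x_1: x_1* = M/p_1, x_2* = 0.
Numerically: x_1* = 14.2105, x_2* = 0.

x_1* = 14.2105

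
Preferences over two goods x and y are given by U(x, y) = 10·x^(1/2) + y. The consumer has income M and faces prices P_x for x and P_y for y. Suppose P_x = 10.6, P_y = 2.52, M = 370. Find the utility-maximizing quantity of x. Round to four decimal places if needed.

x* = 1.413

MU_x = 5/√x, MU_y = 1. Tangency: 5/√x = P_x/P_y.
Solve: √x = 5·P_y/P_x, so x*(P_x,P_y) = (5·P_y/P_x)², and y* = (M − P_x·x*)/P_y.
Plugging in: x* = (5·2.52/10.6)² = 1.413.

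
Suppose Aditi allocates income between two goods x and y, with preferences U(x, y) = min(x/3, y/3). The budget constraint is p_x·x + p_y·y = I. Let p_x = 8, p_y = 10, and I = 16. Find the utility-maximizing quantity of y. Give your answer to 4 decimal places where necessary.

With perfect complements, no substitution: consume in ratio x:y = 3:3.
Budget: p_x·x + p_y·x = I, so (3·p_x + 3·p_y)·x = 3·I.
Demand: x*(p_x,p_y,I) = 3·I/(3·p_x + 3·p_y), y* = 3·I/(3·p_x + 3·p_y).
Here 3·8 + 3·10 = 54, giving y* = 0.8889.

y* = 0.8889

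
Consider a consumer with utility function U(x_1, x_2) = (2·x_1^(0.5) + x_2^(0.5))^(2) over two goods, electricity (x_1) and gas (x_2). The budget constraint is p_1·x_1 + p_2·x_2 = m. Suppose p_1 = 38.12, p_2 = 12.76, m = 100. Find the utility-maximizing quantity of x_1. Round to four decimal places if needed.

x_1* = 1.5017

MU_x_1 ∝ 2·x_1^(-0.5), MU_x_2 ∝ x_2^(-0.5), so MRS = 2·(x_2/x_1)^(0.5) = p_1/p_2.
Hence x_2/x_1 = ((1/2)·p_1/p_2)^(1/(0.5)), i.e. raised to the 2 power.
Substitute x_2 = (x_2/x_1)·x_1 into the budget: x_1* = m/(p_1 + p_2·(x_2/x_1)).
Numerically x_2/x_1 = 2.231231, so x_1* = 100/(38.12 + 12.76·2.231231) = 1.5017.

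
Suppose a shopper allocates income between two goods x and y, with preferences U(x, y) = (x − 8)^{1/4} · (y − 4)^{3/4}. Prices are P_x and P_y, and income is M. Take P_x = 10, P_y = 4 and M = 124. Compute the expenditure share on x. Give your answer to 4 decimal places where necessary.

Let x' = x−8, y' = y−4. MRS = (1/3)·y'/x' = P_x/P_y.
Substituting into the budget: x* = 8 + 0.25·(M − 8·P_x − 4·P_y)/P_x, and y* = 4 + 0.75·(…)/P_y.
Discretionary income = 124 − 8·10 − 4·4 = 28; x* = 8 + 0.25·28/10 = 8.7; y* = 4 + 0.75·28/4 = 9.25.
Expenditure on x: 10·8.7 = 87; share = 0.7016.

share on x = 0.7016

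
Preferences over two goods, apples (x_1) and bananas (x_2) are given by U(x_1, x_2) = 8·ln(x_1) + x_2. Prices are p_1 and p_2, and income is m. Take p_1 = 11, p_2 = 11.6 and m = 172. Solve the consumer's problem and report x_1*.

MU_x_1 = 8/x_1, MU_x_2 = 1. Tangency: 8/x_1 = p_1/p_2.
So x_1*(p_1,p_2) = 8·p_2/p_1, independent of income; and x_2* = (m − 8·p_2)/p_2.
At the given prices: x_1* = 8·11.6/11 = 8.4364.

x_1* = 8.4364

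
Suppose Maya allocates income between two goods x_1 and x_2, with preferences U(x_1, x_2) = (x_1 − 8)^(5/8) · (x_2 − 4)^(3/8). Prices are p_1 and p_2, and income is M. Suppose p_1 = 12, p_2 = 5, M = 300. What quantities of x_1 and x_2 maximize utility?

x_1* = 17.5833, x_2* = 17.8

This is Cobb-Douglas in (x_1−8, x_2−4): tangency gives 0.625·p_2·(x_2−4) = 0.375·p_1·(x_1−8).
After buying the subsistence bundle (8, 4), a share 0.625 of the remaining income goes to x_1: x_1* = 8 + 0.625·(M − 8p_1 − 4p_2)/p_1.
Discretionary income = 300 − 8·12 − 4·5 = 184; x_1* = 8 + 0.625·184/12 = 17.5833; x_2* = 4 + 0.375·184/5 = 17.8.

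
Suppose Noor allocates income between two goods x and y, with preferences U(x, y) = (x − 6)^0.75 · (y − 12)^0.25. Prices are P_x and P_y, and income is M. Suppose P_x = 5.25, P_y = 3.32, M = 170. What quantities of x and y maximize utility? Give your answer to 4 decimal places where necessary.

x* = 20.0943, y* = 19.4292

MRS = 3·(y−12)/(x−6). Tangency with P_x/P_y gives y−12 = (1/3)·(P_x/P_y)·(x−6).
Substituting into the budget: x* = 6 + 0.75·(M − 6·P_x − 12·P_y)/P_x, and y* = 12 + 0.25·(…)/P_y.
Discretionary income = 170 − 6·5.25 − 12·3.32 = 98.66; x* = 6 + 0.75·98.66/5.25 = 20.0943; y* = 12 + 0.25·98.66/3.32 = 19.4292.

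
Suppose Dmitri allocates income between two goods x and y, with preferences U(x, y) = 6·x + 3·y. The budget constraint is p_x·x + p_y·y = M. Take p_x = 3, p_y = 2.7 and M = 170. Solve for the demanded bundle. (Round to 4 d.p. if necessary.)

Perfect substitutes: compare marginal utility per dollar. 6/p_x vs 3/p_y → 2 vs 1.1111.
x gives more utility per dollar, so spend all income on x: x* = M/p_x, y* = 0.
Numerically: x* = 56.6667, y* = 0.

x* = 56.6667, y* = 0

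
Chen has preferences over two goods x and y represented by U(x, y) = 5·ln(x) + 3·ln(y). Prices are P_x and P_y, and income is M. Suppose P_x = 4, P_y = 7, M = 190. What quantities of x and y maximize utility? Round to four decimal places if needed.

x* = 29.6875, y* = 10.1786

The MRS is (5/3)·y/x. Set MRS = P_x/P_y.
So 5·P_y·y = 3·P_x·x; combined with the budget, a share 0.625 of income goes to x.
Demand: x*(P_x,P_y,M) = 0.625·M/P_x and y* = 0.375·M/P_y.
At P_x=4, P_y=7, M=190: x* = 0.625·190/4 = 29.6875, y* = 10.1786.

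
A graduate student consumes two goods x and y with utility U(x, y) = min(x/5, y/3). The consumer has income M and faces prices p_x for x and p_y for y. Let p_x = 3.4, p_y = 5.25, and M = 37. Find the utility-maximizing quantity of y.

Demand: x*(p_x,p_y,M) = 5·M/(5·p_x + 3·p_y), y* = 3·M/(5·p_x + 3·p_y).
Here 5·3.4 + 3·5.25 = 32.75, giving y* = 3.3893.

y* = 3.3893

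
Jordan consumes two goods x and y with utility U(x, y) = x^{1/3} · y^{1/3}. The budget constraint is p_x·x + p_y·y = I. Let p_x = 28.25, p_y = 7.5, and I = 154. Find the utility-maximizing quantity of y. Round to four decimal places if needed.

y* = 10.2667

The MRS is y/x. Set MRS = p_x/p_y.
Rearranging, p_y·y = p_x·x. Substituting into the budget gives p_x·x·(1 + 1) = I.
Demand: x*(p_x,p_y,I) = 0.5·I/p_x and y* = 0.5·I/p_y.
At p_x=28.25, p_y=7.5, I=154: y* = 0.5·154/7.5 = 10.2667.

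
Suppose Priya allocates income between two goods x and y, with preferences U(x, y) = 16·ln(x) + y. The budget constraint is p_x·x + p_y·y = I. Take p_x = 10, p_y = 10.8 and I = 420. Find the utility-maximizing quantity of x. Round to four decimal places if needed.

MU_x = 16/x, MU_y = 1. Tangency: 16/x = p_x/p_y.
So x*(p_x,p_y) = 16·p_y/p_x, independent of income; and y* = (I − 16·p_y)/p_y.
At the given prices: x* = 16·10.8/10 = 17.28.

x* = 17.28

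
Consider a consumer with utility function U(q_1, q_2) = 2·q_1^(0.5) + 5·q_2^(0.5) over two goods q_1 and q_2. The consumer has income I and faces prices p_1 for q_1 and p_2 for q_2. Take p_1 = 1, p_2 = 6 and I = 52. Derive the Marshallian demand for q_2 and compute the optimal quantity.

MRS = MU_q_1/MU_q_2 = (2/5)·(q_2/q_1)^(0.5). Set equal to p_1/p_2.
Hence q_2/q_1 = ((5/2)·p_1/p_2)^(1/(0.5)), i.e. raised to the 2 power.
Substitute q_2 = (q_2/q_1)·q_1 into the budget: q_1* = I/(p_1 + p_2·(q_2/q_1)).
Numerically q_2/q_1 = 0.173611, so q_1* = 52/(1 + 6·0.173611) = 25.4694 and q_2* = 0.173611·25.4694 = 4.4218.

q_2* = 4.4218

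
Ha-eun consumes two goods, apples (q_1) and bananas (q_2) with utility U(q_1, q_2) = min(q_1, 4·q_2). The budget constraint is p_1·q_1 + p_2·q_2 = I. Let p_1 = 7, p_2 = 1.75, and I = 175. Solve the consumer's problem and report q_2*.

Demand: q_1*(p_1,p_2,I) = 4·I/(4·p_1 + p_2), q_2* = I/(4·p_1 + p_2).
Here 4·7 + 1.75 = 29.75, giving q_2* = 5.8824.

q_2* = 5.8824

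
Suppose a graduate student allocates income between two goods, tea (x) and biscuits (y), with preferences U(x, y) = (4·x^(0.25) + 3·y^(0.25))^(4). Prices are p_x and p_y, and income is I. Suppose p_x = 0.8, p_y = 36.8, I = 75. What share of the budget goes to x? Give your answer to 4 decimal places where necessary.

share on x = 0.8402

From the CES first-order condition, (4/3)·(y/x)^(0.75) = p_x/p_y.
Solve for the ratio: y/x = [(3/4)·p_x/p_y]^(4/3).
With the ratio pinned down, the budget gives x* = I/(p_x + p_y·(y/x)) and y* = (y/x)·x*.
Numerically y/x = 0.004134, so x* = 75/(0.8 + 36.8·0.004134) = 78.7697 and y* = 0.004134·78.7697 = 0.3257.
Expenditure on x: 0.8·78.7697 = 63.0157; share = 0.8402.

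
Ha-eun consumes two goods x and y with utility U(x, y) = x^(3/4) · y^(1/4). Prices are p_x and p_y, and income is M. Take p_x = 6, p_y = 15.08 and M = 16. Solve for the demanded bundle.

x* = 2, y* = 0.2653

Tangency: MRS = 3·y/x = p_x/p_y.
So 0.75·p_y·y = 0.25·p_x·x; combined with the budget, a share 0.75 of income goes to x.
Demand: x*(p_x,p_y,M) = 0.75·M/p_x and y* = 0.25·M/p_y.
At p_x=6, p_y=15.08, M=16: x* = 0.75·16/6 = 2, y* = 0.2653.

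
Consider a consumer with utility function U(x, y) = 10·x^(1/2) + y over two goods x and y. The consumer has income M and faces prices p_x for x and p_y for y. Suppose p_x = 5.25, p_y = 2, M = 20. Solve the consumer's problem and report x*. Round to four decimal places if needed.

x* = 3.6281

Solve: √x = 5·p_y/p_x, so x*(p_x,p_y) = (5·p_y/p_x)², and y* = (M − p_x·x*)/p_y.
Plugging in: x* = (5·2/5.25)² = 3.6281.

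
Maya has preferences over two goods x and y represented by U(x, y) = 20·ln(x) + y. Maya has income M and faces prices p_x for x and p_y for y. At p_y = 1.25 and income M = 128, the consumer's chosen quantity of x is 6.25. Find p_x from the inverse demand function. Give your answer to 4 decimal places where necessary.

p_x = 4

MU_x = 20/x, MU_y = 1. Tangency: 20/x = p_x/p_y.
So x*(p_x,p_y) = 20·p_y/p_x, independent of income; and y* = (M − 20·p_y)/p_y.
Set x* = 6.25 in the demand function and solve for p_x: p_x = 4.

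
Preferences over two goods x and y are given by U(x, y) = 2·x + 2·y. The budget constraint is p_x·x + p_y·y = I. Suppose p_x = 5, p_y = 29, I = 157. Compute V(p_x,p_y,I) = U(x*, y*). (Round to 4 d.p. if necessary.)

V = 62.8

Perfect substitutes: compare marginal utility per dollar. 2/p_x vs 2/p_y → 0.4 vs 0.069.
x gives more utility per dollar, so spend all income on x: x* = I/p_x, y* = 0.
Numerically: x* = 31.4, y* = 0.
Utility at the optimum: U(31.4, 0) = 62.8.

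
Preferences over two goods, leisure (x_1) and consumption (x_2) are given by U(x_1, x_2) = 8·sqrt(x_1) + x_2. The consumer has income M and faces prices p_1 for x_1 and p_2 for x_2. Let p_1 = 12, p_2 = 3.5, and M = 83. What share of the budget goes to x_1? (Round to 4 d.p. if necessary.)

share on x_1 = 0.1968

Solve: √x_1 = 4·p_2/p_1, so x_1*(p_1,p_2) = (4·p_2/p_1)², and x_2* = (M − p_1·x_1*)/p_2.
Plugging in: x_1* = (4·3.5/12)² = 1.3611, x_2* = 19.0476.
Expenditure on x_1: 12·1.3611 = 16.3333; share = 0.1968.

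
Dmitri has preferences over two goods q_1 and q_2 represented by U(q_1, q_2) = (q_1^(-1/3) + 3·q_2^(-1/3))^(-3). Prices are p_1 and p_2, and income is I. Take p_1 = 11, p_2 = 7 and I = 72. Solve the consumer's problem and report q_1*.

q_1* = 2.156

MU_q_1 ∝ q_1^(-4/3), MU_q_2 ∝ 3·q_2^(-4/3), so MRS = (1/3)·(q_2/q_1)^(4/3) = p_1/p_2.
Solve for the ratio: q_2/q_1 = [3·p_1/p_2]^(0.75).
With the ratio pinned down, the budget gives q_1* = I/(p_1 + p_2·(q_2/q_1)) and q_2* = (q_2/q_1)·q_1*.
Numerically q_2/q_1 = 3.199351, so q_1* = 72/(11 + 7·3.199351) = 2.156.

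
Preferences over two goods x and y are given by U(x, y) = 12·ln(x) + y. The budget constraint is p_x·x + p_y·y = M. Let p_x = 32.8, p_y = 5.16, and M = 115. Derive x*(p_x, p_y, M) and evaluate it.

Set MRS = p_x/p_y: (12/x)/1 = p_x/p_y.
So x*(p_x,p_y) = 12·p_y/p_x, independent of income; and y* = (M − 12·p_y)/p_y.
At the given prices: x* = 12·5.16/32.8 = 1.8878.

x* = 1.8878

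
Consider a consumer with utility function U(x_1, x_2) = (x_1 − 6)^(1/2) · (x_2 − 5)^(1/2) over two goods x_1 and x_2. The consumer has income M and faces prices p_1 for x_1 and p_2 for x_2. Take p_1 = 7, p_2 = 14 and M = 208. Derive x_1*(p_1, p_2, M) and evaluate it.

Let x_1' = x_1−6, x_2' = x_2−5. MRS = x_2'/x_1' = p_1/p_2.
After buying the subsistence bundle (6, 5), a share 0.5 of the remaining income goes to x_1: x_1* = 6 + 0.5·(M − 6p_1 − 5p_2)/p_1.
Discretionary income = 208 − 6·7 − 5·14 = 96; x_1* = 6 + 0.5·96/7 = 12.8571.

x_1* = 12.8571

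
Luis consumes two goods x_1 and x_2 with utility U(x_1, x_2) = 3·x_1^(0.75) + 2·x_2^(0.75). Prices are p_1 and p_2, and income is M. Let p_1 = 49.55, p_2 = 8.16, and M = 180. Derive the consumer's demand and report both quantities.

MU_x_1 ∝ 3·x_1^(-0.25), MU_x_2 ∝ 2·x_2^(-0.25), so MRS = (3/2)·(x_2/x_1)^(0.25) = p_1/p_2.
Solve for the ratio: x_2/x_1 = [(2/3)·p_1/p_2]^(4).
Substitute x_2 = (x_2/x_1)·x_1 into the budget: x_1* = M/(p_1 + p_2·(x_2/x_1)).
Numerically x_2/x_1 = 268.564722, so x_1* = 180/(49.55 + 8.16·268.564722) = 0.0803 and x_2* = 268.564722·0.0803 = 21.5711.

x_1* = 0.0803, x_2* = 21.5711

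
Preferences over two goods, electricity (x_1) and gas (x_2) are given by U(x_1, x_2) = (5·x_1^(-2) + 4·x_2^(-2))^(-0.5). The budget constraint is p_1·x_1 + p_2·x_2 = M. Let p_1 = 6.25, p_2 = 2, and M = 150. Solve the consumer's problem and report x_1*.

MU_x_1 ∝ 5·x_1^(-3), MU_x_2 ∝ 4·x_2^(-3), so MRS = (5/4)·(x_2/x_1)^(3) = p_1/p_2.
Hence x_2/x_1 = ((4/5)·p_1/p_2)^(1/(3)), i.e. raised to the 1/3 power.
With the ratio pinned down, the budget gives x_1* = M/(p_1 + p_2·(x_2/x_1)) and x_2* = (x_2/x_1)·x_1*.
Numerically x_2/x_1 = 1.357209, so x_1* = 150/(6.25 + 2·1.357209) = 16.7328.

x_1* = 16.7328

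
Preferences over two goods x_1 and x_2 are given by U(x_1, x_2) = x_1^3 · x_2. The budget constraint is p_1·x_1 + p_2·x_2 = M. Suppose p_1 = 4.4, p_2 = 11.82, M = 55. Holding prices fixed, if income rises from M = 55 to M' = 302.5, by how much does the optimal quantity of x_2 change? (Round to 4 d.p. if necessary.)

Δx_2* = 5.2348

MU_x_1/MU_x_2 = (3·x_2)/(x_1); tangency sets this equal to p_1/p_2.
Rearranging, p_2·x_2 = (1/3)·p_1·x_1. Substituting into the budget gives p_1·x_1·(1 + (1/3)) = M.
Demand: x_1*(p_1,p_2,M) = 0.75·M/p_1 and x_2* = 0.25·M/p_2.
At p_1=4.4, p_2=11.82, M=55: x_2* = 0.25·55/11.82 = 1.1633.
At M' = 302.5: x_2* = 6.3981. Change: 6.3981 − 1.1633 = 5.2348.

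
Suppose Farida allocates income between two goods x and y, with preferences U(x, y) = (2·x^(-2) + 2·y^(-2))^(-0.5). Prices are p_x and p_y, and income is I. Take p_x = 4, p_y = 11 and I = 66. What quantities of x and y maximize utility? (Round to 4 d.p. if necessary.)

x* = 5.569, y* = 3.9749

MRS = MU_x/MU_y = (y/x)^(3). Set equal to p_x/p_y.
Solve for the ratio: y/x = [p_x/p_y]^(1/3).
Substitute y = (y/x)·x into the budget: x* = I/(p_x + p_y·(y/x)).
Numerically y/x = 0.713766, so x* = 66/(4 + 11·0.713766) = 5.569 and y* = 0.713766·5.569 = 3.9749.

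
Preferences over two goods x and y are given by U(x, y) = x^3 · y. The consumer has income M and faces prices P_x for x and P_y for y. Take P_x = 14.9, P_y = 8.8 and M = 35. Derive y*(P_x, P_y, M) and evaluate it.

MU_x/MU_y = (3·y)/(x); tangency sets this equal to P_x/P_y.
So 3·P_y·y = P_x·x; combined with the budget, a share 0.75 of income goes to x.
Demand: x*(P_x,P_y,M) = 0.75·M/P_x and y* = 0.25·M/P_y.
At P_x=14.9, P_y=8.8, M=35: y* = 0.25·35/8.8 = 0.9943.

y* = 0.9943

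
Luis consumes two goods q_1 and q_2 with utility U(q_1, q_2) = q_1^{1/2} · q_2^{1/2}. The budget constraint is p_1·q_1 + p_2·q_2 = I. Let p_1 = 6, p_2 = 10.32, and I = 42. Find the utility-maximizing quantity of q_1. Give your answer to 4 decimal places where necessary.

Tangency: MRS = q_2/q_1 = p_1/p_2.
Rearranging, p_2·q_2 = p_1·q_1. Substituting into the budget gives p_1·q_1·(1 + 1) = I.
Demand: q_1*(p_1,p_2,I) = 0.5·I/p_1 and q_2* = 0.5·I/p_2.
At p_1=6, p_2=10.32, I=42: q_1* = 0.5·42/6 = 3.5.

q_1* = 3.5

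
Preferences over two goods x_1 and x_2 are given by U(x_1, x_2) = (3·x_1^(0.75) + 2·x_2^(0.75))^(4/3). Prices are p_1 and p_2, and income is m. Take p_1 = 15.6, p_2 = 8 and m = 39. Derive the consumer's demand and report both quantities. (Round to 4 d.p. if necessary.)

x_1* = 1.0143, x_2* = 2.897

MRS = MU_x_1/MU_x_2 = (3/2)·(x_2/x_1)^(0.25). Set equal to p_1/p_2.
Hence x_2/x_1 = ((2/3)·p_1/p_2)^(1/(0.25)), i.e. raised to the 4 power.
With the ratio pinned down, the budget gives x_1* = m/(p_1 + p_2·(x_2/x_1)) and x_2* = (x_2/x_1)·x_1*.
Numerically x_2/x_1 = 2.8561, so x_1* = 39/(15.6 + 8·2.8561) = 1.0143 and x_2* = 2.8561·1.0143 = 2.897.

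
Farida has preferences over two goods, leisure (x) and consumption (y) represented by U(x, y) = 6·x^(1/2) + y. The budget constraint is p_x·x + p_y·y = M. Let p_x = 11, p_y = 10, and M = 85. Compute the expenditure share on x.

Solve: √x = 3·p_y/p_x, so x*(p_x,p_y) = (3·p_y/p_x)², and y* = (M − p_x·x*)/p_y.
Plugging in: x* = (3·10/11)² = 7.438, y* = 0.3182.
Expenditure on x: 11·7.438 = 81.8182; share = 0.9626.

share on x = 0.9626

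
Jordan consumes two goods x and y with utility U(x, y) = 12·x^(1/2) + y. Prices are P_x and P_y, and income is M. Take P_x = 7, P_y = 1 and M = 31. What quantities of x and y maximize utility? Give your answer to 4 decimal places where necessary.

Utility is quasi-linear in y; the FOC for x is 6/√x = P_x/P_y.
Thus x* = (6·P_y/P_x)² — independent of M — with the rest of income spent on y.
Plugging in: x* = (6·1/7)² = 0.7347, y* = 25.8571.

x* = 0.7347, y* = 25.8571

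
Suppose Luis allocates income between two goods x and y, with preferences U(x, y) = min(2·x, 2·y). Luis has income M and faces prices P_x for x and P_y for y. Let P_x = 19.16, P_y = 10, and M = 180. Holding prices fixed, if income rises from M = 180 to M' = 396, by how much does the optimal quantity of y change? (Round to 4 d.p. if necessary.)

Leontief preferences: the optimum is at the kink where x/2 = y/2, i.e. y = x.
Budget: P_x·x + P_y·x = M, so (2·P_x + 2·P_y)·x = 2·M.
Demand: x*(P_x,P_y,M) = 2·M/(2·P_x + 2·P_y), y* = 2·M/(2·P_x + 2·P_y).
Here 2·19.16 + 2·10 = 58.32, giving y* = 6.1728.
At M' = 396: y* = 13.5802. Change: 13.5802 − 6.1728 = 7.4074.

Δy* = 7.4074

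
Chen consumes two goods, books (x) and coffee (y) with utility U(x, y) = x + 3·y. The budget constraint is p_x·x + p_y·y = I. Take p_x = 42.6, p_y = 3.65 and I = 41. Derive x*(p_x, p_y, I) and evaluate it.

x* = 0

Linear utility — the consumer picks whichever good has higher MU/price: 1/42.6 = 0.0235 vs 3/3.65 = 0.8219.
y gives more utility per dollar, so spend all income on y: y* = I/p_y, x* = 0.
Numerically: x* = 0, y* = 11.2329.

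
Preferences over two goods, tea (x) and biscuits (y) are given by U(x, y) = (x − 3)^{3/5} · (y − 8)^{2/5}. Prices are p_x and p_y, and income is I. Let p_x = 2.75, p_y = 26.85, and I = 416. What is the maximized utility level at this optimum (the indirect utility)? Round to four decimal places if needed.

V = 14.3874

This is Cobb-Douglas in (x−3, y−8): tangency gives 0.6·p_y·(y−8) = 0.4·p_x·(x−3).
After buying the subsistence bundle (3, 8), a share 0.6 of the remaining income goes to x: x* = 3 + 0.6·(I − 3p_x − 8p_y)/p_x.
Discretionary income = 416 − 3·2.75 − 8·26.85 = 192.95; x* = 3 + 0.6·192.95/2.75 = 45.0982; y* = 8 + 0.4·192.95/26.85 = 10.8745.
Utility at the optimum: U(45.0982, 10.8745) = 14.3874.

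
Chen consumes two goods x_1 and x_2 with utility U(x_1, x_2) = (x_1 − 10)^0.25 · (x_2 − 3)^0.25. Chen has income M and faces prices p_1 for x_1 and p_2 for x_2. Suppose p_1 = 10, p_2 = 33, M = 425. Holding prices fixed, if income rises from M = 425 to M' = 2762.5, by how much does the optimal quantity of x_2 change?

MRS = (x_2−3)/(x_1−10). Tangency with p_1/p_2 gives x_2−3 = (p_1/p_2)·(x_1−10).
Substituting into the budget: x_1* = 10 + 0.5·(M − 10·p_1 − 3·p_2)/p_1, and x_2* = 3 + 0.5·(…)/p_2.
Discretionary income = 425 − 10·10 − 3·33 = 226; x_2* = 3 + 0.5·226/33 = 6.4242.
At M' = 2762.5: x_2* = 41.8409. Change: 41.8409 − 6.4242 = 35.4167.

Δx_2* = 35.4167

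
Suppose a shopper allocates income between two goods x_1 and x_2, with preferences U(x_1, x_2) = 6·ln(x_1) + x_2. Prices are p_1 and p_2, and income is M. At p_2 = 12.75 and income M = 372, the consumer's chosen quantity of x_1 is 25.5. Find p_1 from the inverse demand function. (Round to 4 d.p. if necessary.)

p_1 = 3

MU_x_1 = 6/x_1, MU_x_2 = 1. Tangency: 6/x_1 = p_1/p_2.
So x_1*(p_1,p_2) = 6·p_2/p_1, independent of income; and x_2* = (M − 6·p_2)/p_2.
Set x_1* = 25.5 in the demand function and solve for p_1: p_1 = 3.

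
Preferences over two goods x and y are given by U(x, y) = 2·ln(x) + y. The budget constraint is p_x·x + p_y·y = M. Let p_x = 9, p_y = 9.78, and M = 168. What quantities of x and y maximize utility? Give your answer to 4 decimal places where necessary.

MU_x = 2/x, MU_y = 1. Tangency: 2/x = p_x/p_y.
So x*(p_x,p_y) = 2·p_y/p_x, independent of income; and y* = (M − 2·p_y)/p_y.
At the given prices: x* = 2·9.78/9 = 2.1733, and y* = 15.1779.

x* = 2.1733, y* = 15.1779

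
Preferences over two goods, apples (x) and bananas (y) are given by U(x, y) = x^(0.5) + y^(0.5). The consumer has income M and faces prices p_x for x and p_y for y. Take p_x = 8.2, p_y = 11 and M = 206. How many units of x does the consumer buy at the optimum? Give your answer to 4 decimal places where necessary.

x* = 14.3928

With the ratio pinned down, the budget gives x* = M/(p_x + p_y·(y/x)) and y* = (y/x)·x*.
Numerically y/x = 0.555702, so x* = 206/(8.2 + 11·0.555702) = 14.3928.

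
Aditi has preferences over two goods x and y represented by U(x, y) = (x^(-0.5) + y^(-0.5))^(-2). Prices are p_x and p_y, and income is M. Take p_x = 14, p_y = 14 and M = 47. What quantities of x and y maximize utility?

x* = 1.6786, y* = 1.6786

MRS = MU_x/MU_y = (y/x)^(1.5). Set equal to p_x/p_y.
Solve for the ratio: y/x = [p_x/p_y]^(2/3).
Substitute y = (y/x)·x into the budget: x* = M/(p_x + p_y·(y/x)).
Numerically y/x = 1, so x* = 47/(14 + 14·1) = 1.6786 and y* = 1·1.6786 = 1.6786.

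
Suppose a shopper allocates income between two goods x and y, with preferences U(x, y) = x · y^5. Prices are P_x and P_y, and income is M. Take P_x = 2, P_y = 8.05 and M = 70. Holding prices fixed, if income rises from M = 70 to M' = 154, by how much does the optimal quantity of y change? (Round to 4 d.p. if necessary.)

The MRS is (1/5)·y/x. Set MRS = P_x/P_y.
Rearranging, P_y·y = 5·P_x·x. Substituting into the budget gives P_x·x·(1 + 5) = M.
Demand: x*(P_x,P_y,M) = 1/6·M/P_x and y* = 5/6·M/P_y.
At P_x=2, P_y=8.05, M=70: y* = 5/6·70/8.05 = 7.2464.
At M' = 154: y* = 15.942. Change: 15.942 − 7.2464 = 8.6957.

Δy* = 8.6957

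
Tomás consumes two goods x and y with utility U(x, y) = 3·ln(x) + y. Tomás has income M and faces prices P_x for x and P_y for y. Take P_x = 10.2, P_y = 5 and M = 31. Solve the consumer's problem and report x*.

x* = 1.4706

MU_x = 3/x, MU_y = 1. Tangency: 3/x = P_x/P_y.
So x*(P_x,P_y) = 3·P_y/P_x, independent of income; and y* = (M − 3·P_y)/P_y.
At the given prices: x* = 3·5/10.2 = 1.4706.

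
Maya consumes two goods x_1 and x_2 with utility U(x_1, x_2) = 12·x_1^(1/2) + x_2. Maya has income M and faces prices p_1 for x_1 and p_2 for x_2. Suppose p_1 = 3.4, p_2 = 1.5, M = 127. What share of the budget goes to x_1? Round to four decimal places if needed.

Set MRS = p_1/p_2: 6·x_1^(−1/2) = p_1/p_2.
Thus x_1* = (6·p_2/p_1)² — independent of M — with the rest of income spent on x_2.
Plugging in: x_1* = (6·1.5/3.4)² = 7.0069, x_2* = 68.7843.
Expenditure on x_1: 3.4·7.0069 = 23.8235; share = 0.1876.

share on x_1 = 0.1876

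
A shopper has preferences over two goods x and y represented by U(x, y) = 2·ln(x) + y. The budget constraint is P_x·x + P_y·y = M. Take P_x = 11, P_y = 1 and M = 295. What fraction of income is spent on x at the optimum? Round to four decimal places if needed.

MU_x = 2/x, MU_y = 1. Tangency: 2/x = P_x/P_y.
So x*(P_x,P_y) = 2·P_y/P_x, independent of income; and y* = (M − 2·P_y)/P_y.
At the given prices: x* = 2·1/11 = 0.1818, and y* = 293.
Expenditure on x: 11·0.1818 = 2; share = 0.0068.

share on x = 0.0068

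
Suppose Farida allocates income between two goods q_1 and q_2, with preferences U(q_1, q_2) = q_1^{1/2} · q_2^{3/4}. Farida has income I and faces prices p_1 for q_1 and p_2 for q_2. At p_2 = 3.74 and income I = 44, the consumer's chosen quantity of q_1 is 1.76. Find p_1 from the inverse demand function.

p_1 = 10

MU_q_1/MU_q_2 = (0.5·q_2)/(0.75·q_1); tangency sets this equal to p_1/p_2.
Rearranging, p_2·q_2 = (3/2)·p_1·q_1. Substituting into the budget gives p_1·q_1·(1 + (3/2)) = I.
Demand: q_1*(p_1,p_2,I) = 0.4·I/p_1 and q_2* = 0.6·I/p_2.
Set q_1* = 1.76 in the demand function and solve for p_1: p_1 = 10.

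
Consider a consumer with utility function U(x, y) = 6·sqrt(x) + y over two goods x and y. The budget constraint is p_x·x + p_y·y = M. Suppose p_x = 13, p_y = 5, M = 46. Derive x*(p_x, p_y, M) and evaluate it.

x* = 1.3314

Utility is quasi-linear in y; the FOC for x is 3/√x = p_x/p_y.
Thus x* = (3·p_y/p_x)² — independent of M — with the rest of income spent on y.
Plugging in: x* = (3·5/13)² = 1.3314.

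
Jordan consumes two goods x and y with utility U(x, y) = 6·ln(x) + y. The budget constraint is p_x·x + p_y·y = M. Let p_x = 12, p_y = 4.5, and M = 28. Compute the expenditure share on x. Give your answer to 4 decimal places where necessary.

share on x = 0.9643

Set MRS = p_x/p_y: (6/x)/1 = p_x/p_y.
So x*(p_x,p_y) = 6·p_y/p_x, independent of income; and y* = (M − 6·p_y)/p_y.
At the given prices: x* = 6·4.5/12 = 2.25, and y* = 0.2222.
Expenditure on x: 12·2.25 = 27; share = 0.9643.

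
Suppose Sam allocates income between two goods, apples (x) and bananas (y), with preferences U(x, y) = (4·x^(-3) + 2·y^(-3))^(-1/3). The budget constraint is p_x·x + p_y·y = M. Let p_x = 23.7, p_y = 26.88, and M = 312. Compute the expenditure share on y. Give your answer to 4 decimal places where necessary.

share on y = 0.4803

MU_x ∝ 4·x^(-4), MU_y ∝ 2·y^(-4), so MRS = 2·(y/x)^(4) = p_x/p_y.
Hence y/x = ((1/2)·p_x/p_y)^(1/(4)), i.e. raised to the 0.25 power.
With the ratio pinned down, the budget gives x* = M/(p_x + p_y·(y/x)) and y* = (y/x)·x*.
Numerically y/x = 0.81484, so x* = 312/(23.7 + 26.88·0.81484) = 6.8417 and y* = 0.81484·6.8417 = 5.5749.
Expenditure on y: 26.88·5.5749 = 149.8524; share = 0.4803.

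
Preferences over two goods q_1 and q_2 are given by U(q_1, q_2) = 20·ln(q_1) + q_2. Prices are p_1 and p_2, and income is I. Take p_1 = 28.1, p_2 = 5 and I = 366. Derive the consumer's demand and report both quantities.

q_1* = 3.5587, q_2* = 53.2

Set MRS = p_1/p_2: (20/q_1)/1 = p_1/p_2.
So q_1*(p_1,p_2) = 20·p_2/p_1, independent of income; and q_2* = (I − 20·p_2)/p_2.
At the given prices: q_1* = 20·5/28.1 = 3.5587, and q_2* = 53.2.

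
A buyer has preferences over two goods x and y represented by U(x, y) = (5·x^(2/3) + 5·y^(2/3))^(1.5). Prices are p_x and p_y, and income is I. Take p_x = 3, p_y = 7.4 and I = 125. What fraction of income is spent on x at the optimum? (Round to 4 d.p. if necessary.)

share on x = 0.8588

From the CES first-order condition, (y/x)^(1/3) = p_x/p_y.
Solve for the ratio: y/x = [p_x/p_y]^(3).
Substitute y = (y/x)·x into the budget: x* = I/(p_x + p_y·(y/x)).
Numerically y/x = 0.06663, so x* = 125/(3 + 7.4·0.06663) = 35.7852 and y* = 0.06663·35.7852 = 2.3844.
Expenditure on x: 3·35.7852 = 107.3557; share = 0.8588.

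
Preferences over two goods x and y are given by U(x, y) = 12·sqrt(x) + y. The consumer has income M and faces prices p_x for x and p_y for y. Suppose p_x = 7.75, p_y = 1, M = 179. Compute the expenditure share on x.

MU_x = 6/√x, MU_y = 1. Tangency: 6/√x = p_x/p_y.
Solve: √x = 6·p_y/p_x, so x*(p_x,p_y) = (6·p_y/p_x)², and y* = (M − p_x·x*)/p_y.
Plugging in: x* = (6·1/7.75)² = 0.5994, y* = 174.3548.
Expenditure on x: 7.75·0.5994 = 4.6452; share = 0.026.

share on x = 0.026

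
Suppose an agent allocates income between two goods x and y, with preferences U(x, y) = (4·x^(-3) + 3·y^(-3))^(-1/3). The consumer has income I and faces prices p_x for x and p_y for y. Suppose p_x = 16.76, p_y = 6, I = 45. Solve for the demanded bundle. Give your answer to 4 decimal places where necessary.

MU_x ∝ 4·x^(-4), MU_y ∝ 3·y^(-4), so MRS = (4/3)·(y/x)^(4) = p_x/p_y.
Solve for the ratio: y/x = [(3/4)·p_x/p_y]^(0.25).
With the ratio pinned down, the budget gives x* = I/(p_x + p_y·(y/x)) and y* = (y/x)·x*.
Numerically y/x = 1.203084, so x* = 45/(16.76 + 6·1.203084) = 1.8767 and y* = 1.203084·1.8767 = 2.2578.

x* = 1.8767, y* = 2.2578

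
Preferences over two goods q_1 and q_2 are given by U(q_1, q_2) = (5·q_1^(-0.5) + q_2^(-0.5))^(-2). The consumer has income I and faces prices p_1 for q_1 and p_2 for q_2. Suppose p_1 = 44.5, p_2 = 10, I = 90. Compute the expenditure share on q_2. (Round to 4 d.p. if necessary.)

share on q_2 = 0.1721

With the ratio pinned down, the budget gives q_1* = I/(p_1 + p_2·(q_2/q_1)) and q_2* = (q_2/q_1)·q_1*.
Numerically q_2/q_1 = 0.925252, so q_1* = 90/(44.5 + 10·0.925252) = 1.6743 and q_2* = 0.925252·1.6743 = 1.5492.
Expenditure on q_2: 10·1.5492 = 15.4919; share = 0.1721.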